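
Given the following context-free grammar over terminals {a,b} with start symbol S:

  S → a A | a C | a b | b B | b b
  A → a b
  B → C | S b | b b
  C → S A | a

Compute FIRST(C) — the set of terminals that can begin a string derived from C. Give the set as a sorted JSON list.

FIRST sets, iterate to fixpoint:
round 1:
  A via A→a b: +{a}
  B via B→b b: +{b}
  C via C→a: +{a}
  S via S→a A: +{a}
  S via S→b B: +{b}
  FIRST(S)={a,b}  FIRST(A)={a}  FIRST(B)={b}  FIRST(C)={a}
round 2:
  B via B→C: +{a}
  C via C→S A: +{b}
  FIRST(S)={a,b}  FIRST(A)={a}  FIRST(B)={a,b}  FIRST(C)={a,b}
round 3: (stable)
  FIRST(S)={a,b}  FIRST(A)={a}  FIRST(B)={a,b}  FIRST(C)={a,b}

FIRST(C) = ["a", "b"]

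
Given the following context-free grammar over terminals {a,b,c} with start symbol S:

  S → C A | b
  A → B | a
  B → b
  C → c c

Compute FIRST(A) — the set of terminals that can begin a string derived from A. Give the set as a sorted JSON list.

Compute FIRST by fixpoint:
pass 1:
  A via A→a: +{a}
  B via B→b: +{b}
  C via C→c c: +{c}
  S via S→C A: +{c}
  S via S→b: +{b}
  FIRST(S)={b,c}  FIRST(A)={a}  FIRST(B)={b}  FIRST(C)={c}
pass 2:
  A via A→B: +{b}
  FIRST(S)={b,c}  FIRST(A)={a,b}  FIRST(B)={b}  FIRST(C)={c}
pass 3: (no change)
  FIRST(S)={b,c}  FIRST(A)={a,b}  FIRST(B)={b}  FIRST(C)={c}

FIRST(A) = ["a", "b"]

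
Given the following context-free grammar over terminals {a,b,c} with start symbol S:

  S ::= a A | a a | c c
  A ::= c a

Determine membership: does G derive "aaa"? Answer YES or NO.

CNF form of G:
  S -> T0 T0 | T1 A | T1 T1
  A -> T0 T1
  T0 -> c
  T1 -> a

CYK fill:
  [0..0]={T1}  "a"  orig:{}
  [1..1]={T1}  "a"  orig:{}
  [2..2]={T1}  "a"  orig:{}
  [0..1]={S}  "aa"
  [1..2]={S}  "aa"
  [0..2]=∅  "aaa"

S ∉ T[0,2] ⇒ NO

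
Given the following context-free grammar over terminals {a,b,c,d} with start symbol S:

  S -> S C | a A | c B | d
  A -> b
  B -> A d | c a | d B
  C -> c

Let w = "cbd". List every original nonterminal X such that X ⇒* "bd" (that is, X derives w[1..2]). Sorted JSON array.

Convert to CNF:
  S -> S C | T1 B | T2 A | d
  A -> b
  B -> A T0 | T0 B | T1 T2
  C -> c
  T0 -> d
  T1 -> c
  T2 -> a

CYK table (by increasing span), restricted to cells inside w[1..2]:
  [1..1]={A}  "b"
  [2..2]={S,T0}  "d"  orig:{S}
  [1..2]={B}  "bd"

Original NTs in T[1,2] deriving "bd": ["B"]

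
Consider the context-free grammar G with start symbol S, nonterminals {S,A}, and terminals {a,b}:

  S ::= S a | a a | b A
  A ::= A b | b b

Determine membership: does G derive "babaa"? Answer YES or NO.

Convert to CNF:
  S -> S T1 | T0 A | T1 T1
  A -> A T0 | T0 T0
  T0 -> b
  T1 -> a

CYK table (by increasing span):
  [0..0]={T0}  "b"  orig:{}
  [1..1]={T1}  "a"  orig:{}
  [2..2]={T0}  "b"  orig:{}
  [3..3]={T1}  "a"  orig:{}
  [4..4]={T1}  "a"  orig:{}
  [0..1]=∅  "ba"
  [1..2]=∅  "ab"
  [2..3]=∅  "ba"
  [3..4]={S}  "aa"
  [0..2]=∅  "bab"
  [1..3]=∅  "aba"
  [2..4]=∅  "baa"
  [0..3]=∅  "baba"
  [1..4]=∅  "abaa"
  [0..4]=∅  "babaa"

S ∉ T[0,4] ⇒ NO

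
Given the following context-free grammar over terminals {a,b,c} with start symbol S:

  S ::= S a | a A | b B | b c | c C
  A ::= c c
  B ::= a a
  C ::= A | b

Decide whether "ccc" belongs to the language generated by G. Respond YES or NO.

CNF form of G:
  S -> S T1 | T0 C | T1 A | T2 B | T2 T0
  A -> T0 T0
  B -> T1 T1
  C -> T0 T0 | b
  T0 -> c
  T1 -> a
  T2 -> b

Fill CYK table bottom-up:
  [0..0]={T0}  "c"  orig:{}
  [1..1]={T0}  "c"  orig:{}
  [2..2]={T0}  "c"  orig:{}
  [0..1]={A,C}  "cc"
  [1..2]={A,C}  "cc"
  [0..2]={S}  "ccc"

S ∈ T[0,2] ⇒ YES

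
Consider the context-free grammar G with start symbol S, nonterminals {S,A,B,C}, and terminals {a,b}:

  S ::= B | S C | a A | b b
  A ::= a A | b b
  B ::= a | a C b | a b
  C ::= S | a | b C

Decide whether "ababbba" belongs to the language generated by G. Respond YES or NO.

Convert to CNF:
  S -> S C | T0 A | T0 T1 | T0 X4 | T1 T1 | a
  A -> T0 A | T1 T1
  B -> T0 T1 | T0 X2 | a
  C -> S C | T0 A | T0 T1 | T0 X3 | T1 C | T1 T1 | a
  T0 -> a
  T1 -> b
  X2 -> C T1
  X3 -> C T1
  X4 -> C T1

Fill CYK table bottom-up:
  cell(0,0) a: {B,C,S,T0}  orig:{B,C,S}
  cell(1,1) b: {T1}  orig:{}
  cell(2,2) a: {B,C,S,T0}  orig:{B,C,S}
  cell(3,3) b: {T1}  orig:{}
  cell(4,4) b: {T1}  orig:{}
  cell(5,5) b: {T1}  orig:{}
  cell(6,6) a: {B,C,S,T0}  orig:{B,C,S}
  cell(0,1) ab: {B,C,S,X2,X3,X4}  orig:{B,C,S}
  cell(1,2) ba: {C}
  cell(2,3) ab: {B,C,S,X2,X3,X4}  orig:{B,C,S}
  cell(3,4) bb: {A,C,S}
  cell(4,5) bb: {A,C,S}
  cell(5,6) ba: {C}
  cell(0,2) aba: {C,S}
  cell(1,3) bab: {C,X2,X3,X4}  orig:{C}
  cell(2,4) abb: {A,C,S,X2,X3,X4}  orig:{A,C,S}
  cell(3,5) bbb: {C,X2,X3,X4}  orig:{C}
  cell(4,6) bba: {C,S}
  cell(0,3) abab: {B,C,S,X2,X3,X4}  orig:{B,C,S}
  cell(1,4) babb: {C,X2,X3,X4}  orig:{C}
  cell(2,5) abbb: {B,C,S,X2,X3,X4}  orig:{B,C,S}
  cell(3,6) bbba: {C,S}
  cell(0,4) ababb: {B,C,S,X2,X3,X4}  orig:{B,C,S}
  cell(1,5) babbb: {C,X2,X3,X4}  orig:{C}
  cell(2,6) abbba: {C,S}
  cell(0,5) ababbb: {B,C,S,X2,X3,X4}  orig:{B,C,S}
  cell(1,6) babbba: {C}
  cell(0,6) ababbba: {C,S}

S ∈ T[0,6] ⇒ YES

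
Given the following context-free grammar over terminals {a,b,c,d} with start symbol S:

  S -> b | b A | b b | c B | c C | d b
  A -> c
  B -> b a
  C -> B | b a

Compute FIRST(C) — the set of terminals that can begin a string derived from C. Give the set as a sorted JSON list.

Compute FIRST by fixpoint:
iter 1:
  A via A→c: +{c}
  B via B→b a: +{b}
  C via C→B: +{b}
  S via S→b: +{b}
  S via S→c B: +{c}
  S via S→d b: +{d}
  FIRST[S]={b,c,d}  FIRST[A]={c}  FIRST[B]={b}  FIRST[C]={b}
iter 2: (stable)
  FIRST[S]={b,c,d}  FIRST[A]={c}  FIRST[B]={b}  FIRST[C]={b}

FIRST(C) = ["b"]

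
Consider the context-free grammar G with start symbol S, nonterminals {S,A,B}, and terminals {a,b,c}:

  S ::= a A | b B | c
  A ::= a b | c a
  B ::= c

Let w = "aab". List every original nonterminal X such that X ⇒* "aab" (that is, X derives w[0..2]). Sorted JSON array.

Convert to CNF:
  S -> T0 A | T1 B | c
  A -> T0 T1 | T2 T0
  B -> c
  T0 -> a
  T1 -> b
  T2 -> c

Fill CYK table bottom-up, restricted to cells inside w[0..2]:
  T[0,0] 'a' = {T0}  orig:{}
  T[1,1] 'a' = {T0}  orig:{}
  T[2,2] 'b' = {T1}  orig:{}
  T[0,1] 'aa' = ∅
  T[1,2] 'ab' = {A}
  T[0,2] 'aab' = {S}

Original NTs in T[0,2] deriving "aab": ["S"]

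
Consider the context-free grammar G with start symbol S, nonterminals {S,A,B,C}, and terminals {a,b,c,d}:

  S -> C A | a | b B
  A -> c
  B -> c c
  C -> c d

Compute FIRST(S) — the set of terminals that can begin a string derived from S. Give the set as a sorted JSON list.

FIRST iteration:
[1]
  A via A→c: +{c}
  B via B→c c: +{c}
  C via C→c d: +{c}
  S via S→C A: +{c}
  S via S→a: +{a}
  S via S→b B: +{b}
  FIRST[S]={a,b,c}  FIRST[A]={c}  FIRST[B]={c}  FIRST[C]={c}
[2] — fixpoint
  FIRST[S]={a,b,c}  FIRST[A]={c}  FIRST[B]={c}  FIRST[C]={c}

FIRST(S) = ["a", "b", "c"]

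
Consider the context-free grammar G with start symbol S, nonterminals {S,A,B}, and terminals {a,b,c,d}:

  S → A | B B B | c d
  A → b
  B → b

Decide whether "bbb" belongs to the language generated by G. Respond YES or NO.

CNF form of G:
  S -> B X2 | T0 T1 | b
  A -> b
  B -> b
  T0 -> c
  T1 -> d
  X2 -> B B

CYK fill:
  cell(0,0) b: {A,B,S}
  cell(1,1) b: {A,B,S}
  cell(2,2) b: {A,B,S}
  cell(0,1) bb: {X2}  orig:{}
  cell(1,2) bb: {X2}  orig:{}
  cell(0,2) bbb: {S}

S ∈ T[0,2] ⇒ YES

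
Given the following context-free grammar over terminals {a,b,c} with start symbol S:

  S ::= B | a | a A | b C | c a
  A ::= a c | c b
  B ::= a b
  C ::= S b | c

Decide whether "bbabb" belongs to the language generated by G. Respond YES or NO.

CNF form of G:
  S -> T0 A | T0 T2 | T1 T0 | T2 C | a
  A -> T0 T1 | T1 T2
  B -> T0 T2
  C -> S T2 | c
  T0 -> a
  T1 -> c
  T2 -> b

CYK fill:
  [0..0]={T2}  "b"  orig:{}
  [1..1]={T2}  "b"  orig:{}
  [2..2]={S,T0}  "a"  orig:{S}
  [3..3]={T2}  "b"  orig:{}
  [4..4]={T2}  "b"  orig:{}
  [0..1]=∅  "bb"
  [1..2]=∅  "ba"
  [2..3]={B,C,S}  "ab"
  [3..4]=∅  "bb"
  [0..2]=∅  "bba"
  [1..3]={S}  "bab"
  [2..4]={C}  "abb"
  [0..3]=∅  "bbab"
  [1..4]={C,S}  "babb"
  [0..4]={S}  "bbabb"

S ∈ T[0,4] ⇒ YES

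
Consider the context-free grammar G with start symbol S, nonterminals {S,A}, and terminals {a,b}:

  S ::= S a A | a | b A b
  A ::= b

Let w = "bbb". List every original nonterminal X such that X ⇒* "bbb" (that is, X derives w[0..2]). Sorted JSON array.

CNF form of G:
  S -> S X2 | T1 X3 | a
  A -> b
  T0 -> a
  T1 -> b
  X2 -> T0 A
  X3 -> A T1

CYK table (by increasing span) — only the sub-triangle for w[0..2]:
  T[0,0] 'b' = {A,T1}  orig:{A}
  T[1,1] 'b' = {A,T1}  orig:{A}
  T[2,2] 'b' = {A,T1}  orig:{A}
  T[0,1] 'bb' = {X3}  orig:{}
  T[1,2] 'bb' = {X3}  orig:{}
  T[0,2] 'bbb' = {S}

Original NTs in T[0,2] deriving "bbb": ["S"]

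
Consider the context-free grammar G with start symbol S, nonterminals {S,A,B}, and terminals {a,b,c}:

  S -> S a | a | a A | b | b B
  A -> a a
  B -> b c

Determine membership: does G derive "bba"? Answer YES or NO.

Convert to CNF:
  S -> S T0 | T0 A | T1 B | a | b
  A -> T0 T0
  B -> T1 T2
  T0 -> a
  T1 -> b
  T2 -> c

CYK fill:
  cell(0,0) b: {S,T1}  orig:{S}
  cell(1,1) b: {S,T1}  orig:{S}
  cell(2,2) a: {S,T0}  orig:{S}
  cell(0,1) bb: ∅
  cell(1,2) ba: {S}
  cell(0,2) bba: ∅

S ∉ T[0,2] ⇒ NO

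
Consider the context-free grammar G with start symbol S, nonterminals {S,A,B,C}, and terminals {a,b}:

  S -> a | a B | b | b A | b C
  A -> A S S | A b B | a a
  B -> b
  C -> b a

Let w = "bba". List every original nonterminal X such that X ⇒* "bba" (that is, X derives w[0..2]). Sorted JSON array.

Convert to CNF:
  S -> T0 A | T0 C | T1 B | a | b
  A -> A X2 | A X3 | T1 T1
  B -> b
  C -> T0 T1
  T0 -> b
  T1 -> a
  X2 -> S S
  X3 -> T0 B

Fill CYK table bottom-up (cells [i..j] with 0 ≤ i ≤ j ≤ 2 only):
  T[0,0] 'b' = {B,S,T0}  orig:{B,S}
  T[1,1] 'b' = {B,S,T0}  orig:{B,S}
  T[2,2] 'a' = {S,T1}  orig:{S}
  T[0,1] 'bb' = {X2,X3}  orig:{}
  T[1,2] 'ba' = {C,X2}  orig:{C}
  T[0,2] 'bba' = {S}

Original NTs in T[0,2] deriving "bba": ["S"]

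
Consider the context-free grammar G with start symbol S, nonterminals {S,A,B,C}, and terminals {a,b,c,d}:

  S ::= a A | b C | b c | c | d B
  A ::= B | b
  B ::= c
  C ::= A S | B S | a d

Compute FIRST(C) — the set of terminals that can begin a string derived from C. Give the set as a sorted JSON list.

FIRST iteration:
round 1:
  A via A→b: +{b}
  B via B→c: +{c}
  C via C→A S: +{b}
  C via C→B S: +{c}
  C via C→a d: +{a}
  S via S→a A: +{a}
  S via S→b C: +{b}
  S via S→c: +{c}
  S via S→d B: +{d}
  FIRST(S)={a,b,c,d}  FIRST(A)={b}  FIRST(B)={c}  FIRST(C)={a,b,c}
round 2:
  A via A→B: +{c}
  FIRST(S)={a,b,c,d}  FIRST(A)={b,c}  FIRST(B)={c}  FIRST(C)={a,b,c}
round 3: done
  FIRST(S)={a,b,c,d}  FIRST(A)={b,c}  FIRST(B)={c}  FIRST(C)={a,b,c}

FIRST(C) = ["a", "b", "c"]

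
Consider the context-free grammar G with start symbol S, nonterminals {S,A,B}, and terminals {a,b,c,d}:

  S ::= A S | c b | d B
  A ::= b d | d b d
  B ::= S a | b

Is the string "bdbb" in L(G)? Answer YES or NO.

Convert to CNF:
  S -> A S | T1 B | T3 T0
  A -> T0 T1 | T1 X4
  B -> S T2 | b
  T0 -> b
  T1 -> d
  T2 -> a
  T3 -> c
  X4 -> T0 T1

CYK table (by increasing span):
  cell(0,0) b: {B,T0}  orig:{B}
  cell(1,1) d: {T1}  orig:{}
  cell(2,2) b: {B,T0}  orig:{B}
  cell(3,3) b: {B,T0}  orig:{B}
  cell(0,1) bd: {A,X4}  orig:{A}
  cell(1,2) db: {S}
  cell(2,3) bb: ∅
  cell(0,2) bdb: ∅
  cell(1,3) dbb: ∅
  cell(0,3) bdbb: ∅

S ∉ T[0,3] ⇒ NO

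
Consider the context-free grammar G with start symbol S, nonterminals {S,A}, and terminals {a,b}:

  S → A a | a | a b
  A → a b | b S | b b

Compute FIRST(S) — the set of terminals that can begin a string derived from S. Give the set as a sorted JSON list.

Compute FIRST by fixpoint:
[1]
  A via A→a b: +{a}
  A via A→b S: +{b}
  S via S→A a: +{a,b}
  S: {a,b}  A: {a,b}
[2] — fixpoint
  S: {a,b}  A: {a,b}

FIRST(S) = ["a", "b"]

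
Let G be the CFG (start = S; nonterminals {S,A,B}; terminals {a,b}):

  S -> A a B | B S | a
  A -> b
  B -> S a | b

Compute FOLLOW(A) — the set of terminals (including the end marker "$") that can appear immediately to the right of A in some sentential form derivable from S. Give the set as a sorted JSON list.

FIRST sets, iterate to fixpoint:
round 1:
  A via A→b: +{b}
  B via B→b: +{b}
  S via S→A a B: +{b}
  S via S→a: +{a}
  S: {a,b}  A: {b}  B: {b}
round 2:
  B via B→S a: +{a}
  S: {a,b}  A: {b}  B: {a,b}
round 3: (no change)
  S: {a,b}  A: {b}  B: {a,b}

Compute FOLLOW by fixpoint:
FOLLOW(S) := {$}
[1]
  B→S a: FOLLOW(S) ⊇ FIRST(a) = {a}; new: +{a}
  S→A a B: FOLLOW(A) ⊇ FIRST(a) = {a}; new: +{a}
  S→A a B: FOLLOW(B) ⊇ FOLLOW(S) ⊇ {$,a}; new: +{$,a}
  S→B S: FOLLOW(B) ⊇ FIRST(S) = {a,b}; new: +{b}
  FOLLOW(S)={$,a}  FOLLOW(A)={a}  FOLLOW(B)={$,a,b}
[2] done
  FOLLOW(S)={$,a}  FOLLOW(A)={a}  FOLLOW(B)={$,a,b}

FOLLOW(A) = ["a"]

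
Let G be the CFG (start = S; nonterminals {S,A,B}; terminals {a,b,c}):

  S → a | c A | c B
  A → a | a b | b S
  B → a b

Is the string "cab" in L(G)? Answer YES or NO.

CNF form of G:
  S -> T2 A | T2 B | a
  A -> T0 T1 | T1 S | a
  B -> T0 T1
  T0 -> a
  T1 -> b
  T2 -> c

CYK fill:
  [0..0]={T2}  "c"  orig:{}
  [1..1]={A,S,T0}  "a"  orig:{A,S}
  [2..2]={T1}  "b"  orig:{}
  [0..1]={S}  "ca"
  [1..2]={A,B}  "ab"
  [0..2]={S}  "cab"

S ∈ T[0,2] ⇒ YES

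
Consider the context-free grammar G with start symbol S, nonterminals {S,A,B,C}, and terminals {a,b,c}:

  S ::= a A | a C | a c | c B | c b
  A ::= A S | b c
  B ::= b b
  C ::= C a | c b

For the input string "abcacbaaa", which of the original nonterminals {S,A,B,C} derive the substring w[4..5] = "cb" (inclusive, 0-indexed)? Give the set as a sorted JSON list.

CNF form of G:
  S -> T1 B | T1 T0 | T2 A | T2 C | T2 T1
  A -> A S | T0 T1
  B -> T0 T0
  C -> C T2 | T1 T0
  T0 -> b
  T1 -> c
  T2 -> a

CYK fill (cells [i..j] with 4 ≤ i ≤ j ≤ 5 only):
  [4..4]={T1}  "c"  orig:{}
  [5..5]={T0}  "b"  orig:{}
  [4..5]={C,S}  "cb"

Original NTs in T[4,5] deriving "cb": ["C", "S"]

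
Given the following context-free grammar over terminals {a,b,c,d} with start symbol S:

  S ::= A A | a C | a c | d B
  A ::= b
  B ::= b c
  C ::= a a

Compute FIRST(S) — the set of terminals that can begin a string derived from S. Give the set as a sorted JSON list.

FIRST iteration:
[1]
  A via A→b: +{b}
  B via B→b c: +{b}
  C via C→a a: +{a}
  S via S→A A: +{b}
  S via S→a C: +{a}
  S via S→d B: +{d}
  FIRST[S]={a,b,d}  FIRST[A]={b}  FIRST[B]={b}  FIRST[C]={a}
[2] (stable)
  FIRST[S]={a,b,d}  FIRST[A]={b}  FIRST[B]={b}  FIRST[C]={a}

FIRST(S) = ["a", "b", "d"]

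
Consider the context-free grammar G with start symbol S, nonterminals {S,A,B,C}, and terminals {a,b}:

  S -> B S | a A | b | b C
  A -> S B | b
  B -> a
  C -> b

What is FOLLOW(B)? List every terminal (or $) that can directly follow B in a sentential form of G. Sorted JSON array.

FIRST iteration:
[1]
  A via A→b: +{b}
  B via B→a: +{a}
  C via C→b: +{b}
  S via S→B S: +{a}
  S via S→b: +{b}
  FIRST(S)={a,b}  FIRST(A)={b}  FIRST(B)={a}  FIRST(C)={b}
[2]
  A via A→S B: +{a}
  FIRST(S)={a,b}  FIRST(A)={a,b}  FIRST(B)={a}  FIRST(C)={b}
[3] (stable)
  FIRST(S)={a,b}  FIRST(A)={a,b}  FIRST(B)={a}  FIRST(C)={b}

FOLLOW iteration:
initialize: $ ∈ FOLLOW(S)
[1]
  A→S B: FOLLOW(S) ⊇ FIRST(B) = {a}; new: +{a}
  S→B S: FOLLOW(B) ⊇ FIRST(S) = {a,b}; new: +{a,b}
  S→a A: FOLLOW(A) ⊇ FOLLOW(S) ⊇ {$,a}; new: +{$,a}
  S→b C: FOLLOW(C) ⊇ FOLLOW(S) ⊇ {$,a}; new: +{$,a}
  FOLLOW(S)={$,a}  FOLLOW(A)={$,a}  FOLLOW(B)={a,b}  FOLLOW(C)={$,a}
[2]
  A→S B: FOLLOW(B) ⊇ FOLLOW(A) ⊇ {$,a}; new: +{$}
  FOLLOW(S)={$,a}  FOLLOW(A)={$,a}  FOLLOW(B)={$,a,b}  FOLLOW(C)={$,a}
[3] — fixpoint
  FOLLOW(S)={$,a}  FOLLOW(A)={$,a}  FOLLOW(B)={$,a,b}  FOLLOW(C)={$,a}

FOLLOW(B) = ["$", "a", "b"]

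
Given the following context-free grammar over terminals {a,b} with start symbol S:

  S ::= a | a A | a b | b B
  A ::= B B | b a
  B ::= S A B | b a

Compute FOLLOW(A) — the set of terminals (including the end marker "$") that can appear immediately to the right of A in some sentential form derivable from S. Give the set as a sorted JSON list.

FIRST iteration:
[1]
  A via A→b a: +{b}
  B via B→b a: +{b}
  S via S→a: +{a}
  S via S→b B: +{b}
  FIRST[S]={a,b}  FIRST[A]={b}  FIRST[B]={b}
[2]
  B via B→S A B: +{a}
  FIRST[S]={a,b}  FIRST[A]={b}  FIRST[B]={a,b}
[3]
  A via A→B B: +{a}
  FIRST[S]={a,b}  FIRST[A]={a,b}  FIRST[B]={a,b}
[4] (stable)
  FIRST[S]={a,b}  FIRST[A]={a,b}  FIRST[B]={a,b}

FOLLOW iteration:
seed FOLLOW(S) with $
iter 1:
  A→B B: FOLLOW(B) ⊇ FIRST(B) = {a,b}; new: +{a,b}
  B→S A B: FOLLOW(S) ⊇ FIRST(A) = {a,b}; new: +{a,b}
  B→S A B: FOLLOW(A) ⊇ FIRST(B) = {a,b}; new: +{a,b}
  S→a A: FOLLOW(A) ⊇ FOLLOW(S) ⊇ {$,a,b}; new: +{$}
  S→b B: FOLLOW(B) ⊇ FOLLOW(S) ⊇ {$,a,b}; new: +{$}
  FOLLOW(S)={$,a,b}  FOLLOW(A)={$,a,b}  FOLLOW(B)={$,a,b}
iter 2: (stable)
  FOLLOW(S)={$,a,b}  FOLLOW(A)={$,a,b}  FOLLOW(B)={$,a,b}

FOLLOW(A) = ["$", "a", "b"]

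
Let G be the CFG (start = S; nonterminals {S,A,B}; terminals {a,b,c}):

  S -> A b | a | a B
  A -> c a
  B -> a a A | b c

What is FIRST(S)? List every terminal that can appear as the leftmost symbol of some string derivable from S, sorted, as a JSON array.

Compute FIRST by fixpoint:
round 1:
  A via A→c a: +{c}
  B via B→a a A: +{a}
  B via B→b c: +{b}
  S via S→A b: +{c}
  S via S→a: +{a}
  FIRST(S)={a,c}  FIRST(A)={c}  FIRST(B)={a,b}
round 2: — fixpoint
  FIRST(S)={a,c}  FIRST(A)={c}  FIRST(B)={a,b}

FIRST(S) = ["a", "c"]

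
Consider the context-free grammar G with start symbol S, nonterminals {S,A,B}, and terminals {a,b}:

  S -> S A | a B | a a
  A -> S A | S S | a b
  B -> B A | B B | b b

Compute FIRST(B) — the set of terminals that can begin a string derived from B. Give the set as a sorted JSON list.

Compute FIRST by fixpoint:
round 1:
  A via A→a b: +{a}
  B via B→b b: +{b}
  S via S→a B: +{a}
  FIRST(S)={a}  FIRST(A)={a}  FIRST(B)={b}
round 2: (stable)
  FIRST(S)={a}  FIRST(A)={a}  FIRST(B)={b}

FIRST(B) = ["b"]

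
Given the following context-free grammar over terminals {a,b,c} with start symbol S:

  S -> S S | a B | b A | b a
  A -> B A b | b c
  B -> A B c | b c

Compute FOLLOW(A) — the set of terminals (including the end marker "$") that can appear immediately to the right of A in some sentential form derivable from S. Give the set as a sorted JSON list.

FIRST iteration:
[1]
  A via A→b c: +{b}
  B via B→A B c: +{b}
  S via S→a B: +{a}
  S via S→b A: +{b}
  FIRST[S]={a,b}  FIRST[A]={b}  FIRST[B]={b}
[2] — fixpoint
  FIRST[S]={a,b}  FIRST[A]={b}  FIRST[B]={b}

Compute FOLLOW by fixpoint:
initialize: $ ∈ FOLLOW(S)
[1]
  A→B A b: FOLLOW(B) ⊇ FIRST(A) = {b}; new: +{b}
  A→B A b: FOLLOW(A) ⊇ FIRST(b) = {b}; new: +{b}
  B→A B c: FOLLOW(B) ⊇ FIRST(c) = {c}; new: +{c}
  S→S S: FOLLOW(S) ⊇ FIRST(S) = {a,b}; new: +{a,b}
  S→a B: FOLLOW(B) ⊇ FOLLOW(S) ⊇ {$,a,b}; new: +{$,a}
  S→b A: FOLLOW(A) ⊇ FOLLOW(S) ⊇ {$,a,b}; new: +{$,a}
  FOLLOW(S)={$,a,b}  FOLLOW(A)={$,a,b}  FOLLOW(B)={$,a,b,c}
[2] (no change)
  FOLLOW(S)={$,a,b}  FOLLOW(A)={$,a,b}  FOLLOW(B)={$,a,b,c}

FOLLOW(A) = ["$", "a", "b"]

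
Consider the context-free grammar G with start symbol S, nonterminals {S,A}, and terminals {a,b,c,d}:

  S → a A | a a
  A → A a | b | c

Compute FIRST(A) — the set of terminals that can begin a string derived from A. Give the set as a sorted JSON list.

FIRST sets, iterate to fixpoint:
round 1:
  A via A→b: +{b}
  A via A→c: +{c}
  S via S→a A: +{a}
  FIRST[S]={a}  FIRST[A]={b,c}
round 2: (stable)
  FIRST[S]={a}  FIRST[A]={b,c}

FIRST(A) = ["b", "c"]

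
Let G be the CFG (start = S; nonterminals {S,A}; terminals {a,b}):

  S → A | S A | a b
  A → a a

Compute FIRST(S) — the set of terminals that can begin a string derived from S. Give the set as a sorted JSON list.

FIRST sets, iterate to fixpoint:
pass 1:
  A via A→a a: +{a}
  S via S→A: +{a}
  FIRST[S]={a}  FIRST[A]={a}
pass 2: (stable)
  FIRST[S]={a}  FIRST[A]={a}

FIRST(S) = ["a"]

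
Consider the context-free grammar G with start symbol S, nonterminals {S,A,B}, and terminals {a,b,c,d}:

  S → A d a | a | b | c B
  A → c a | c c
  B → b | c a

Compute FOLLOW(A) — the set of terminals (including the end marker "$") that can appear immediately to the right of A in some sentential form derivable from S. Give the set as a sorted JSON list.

Compute FIRST by fixpoint:
iter 1:
  A via A→c a: +{c}
  B via B→b: +{b}
  B via B→c a: +{c}
  S via S→A d a: +{c}
  S via S→a: +{a}
  S via S→b: +{b}
  S: {a,b,c}  A: {c}  B: {b,c}
iter 2: done
  S: {a,b,c}  A: {c}  B: {b,c}

Compute FOLLOW by fixpoint:
seed FOLLOW(S) with $
[1]
  S→A d a: FOLLOW(A) ⊇ FIRST(d) = {d}; new: +{d}
  S→c B: FOLLOW(B) ⊇ FOLLOW(S) ⊇ {$}; new: +{$}
  FOLLOW(S)={$}  FOLLOW(A)={d}  FOLLOW(B)={$}
[2] — fixpoint
  FOLLOW(S)={$}  FOLLOW(A)={d}  FOLLOW(B)={$}

FOLLOW(A) = ["d"]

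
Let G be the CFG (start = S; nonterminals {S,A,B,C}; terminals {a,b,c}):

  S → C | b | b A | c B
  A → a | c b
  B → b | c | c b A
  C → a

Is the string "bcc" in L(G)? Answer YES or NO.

CNF form of G:
  S -> T0 B | T1 A | a | b
  A -> T0 T1 | a
  B -> T0 X2 | b | c
  C -> a
  T0 -> c
  T1 -> b
  X2 -> T1 A

Fill CYK table bottom-up:
  T[0,0] 'b' = {B,S,T1}  orig:{B,S}
  T[1,1] 'c' = {B,T0}  orig:{B}
  T[2,2] 'c' = {B,T0}  orig:{B}
  T[0,1] 'bc' = ∅
  T[1,2] 'cc' = {S}
  T[0,2] 'bcc' = ∅

S ∉ T[0,2] ⇒ NO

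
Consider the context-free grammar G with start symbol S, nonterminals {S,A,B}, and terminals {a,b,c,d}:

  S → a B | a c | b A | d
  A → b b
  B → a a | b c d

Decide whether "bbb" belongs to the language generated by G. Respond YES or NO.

Convert to CNF:
  S -> T0 A | T1 B | T1 T2 | d
  A -> T0 T0
  B -> T0 X4 | T1 T1
  T0 -> b
  T1 -> a
  T2 -> c
  T3 -> d
  X4 -> T2 T3

CYK table (by increasing span):
  [0..0]={T0}  "b"  orig:{}
  [1..1]={T0}  "b"  orig:{}
  [2..2]={T0}  "b"  orig:{}
  [0..1]={A}  "bb"
  [1..2]={A}  "bb"
  [0..2]={S}  "bbb"

S ∈ T[0,2] ⇒ YES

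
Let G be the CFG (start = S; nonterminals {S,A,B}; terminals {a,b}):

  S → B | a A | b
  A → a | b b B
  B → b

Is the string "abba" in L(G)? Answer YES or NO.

CNF form of G:
  S -> T1 A | b
  A -> T0 X2 | a
  B -> b
  T0 -> b
  T1 -> a
  X2 -> T0 B

CYK fill:
  T[0,0] 'a' = {A,T1}  orig:{A}
  T[1,1] 'b' = {B,S,T0}  orig:{B,S}
  T[2,2] 'b' = {B,S,T0}  orig:{B,S}
  T[3,3] 'a' = {A,T1}  orig:{A}
  T[0,1] 'ab' = ∅
  T[1,2] 'bb' = {X2}  orig:{}
  T[2,3] 'ba' = ∅
  T[0,2] 'abb' = ∅
  T[1,3] 'bba' = ∅
  T[0,3] 'abba' = ∅

S ∉ T[0,3] ⇒ NO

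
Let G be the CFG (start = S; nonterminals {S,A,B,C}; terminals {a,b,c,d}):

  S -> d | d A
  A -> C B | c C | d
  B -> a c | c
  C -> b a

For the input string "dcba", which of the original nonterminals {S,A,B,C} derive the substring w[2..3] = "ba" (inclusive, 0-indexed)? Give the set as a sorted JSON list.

CNF form of G:
  S -> T3 A | d
  A -> C B | T0 C | d
  B -> T1 T0 | c
  C -> T2 T1
  T0 -> c
  T1 -> a
  T2 -> b
  T3 -> d

CYK table (by increasing span) (cells [i..j] with 2 ≤ i ≤ j ≤ 3 only):
  cell(2,2) b: {T2}  orig:{}
  cell(3,3) a: {T1}  orig:{}
  cell(2,3) ba: {C}

Original NTs in T[2,3] deriving "ba": ["C"]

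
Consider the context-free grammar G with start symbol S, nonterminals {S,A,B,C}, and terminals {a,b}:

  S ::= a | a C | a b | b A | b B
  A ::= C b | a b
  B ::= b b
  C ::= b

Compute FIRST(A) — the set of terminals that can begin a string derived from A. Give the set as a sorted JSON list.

FIRST iteration:
round 1:
  A via A→a b: +{a}
  B via B→b b: +{b}
  C via C→b: +{b}
  S via S→a: +{a}
  S via S→b A: +{b}
  S: {a,b}  A: {a}  B: {b}  C: {b}
round 2:
  A via A→C b: +{b}
  S: {a,b}  A: {a,b}  B: {b}  C: {b}
round 3: (stable)
  S: {a,b}  A: {a,b}  B: {b}  C: {b}

FIRST(A) = ["a", "b"]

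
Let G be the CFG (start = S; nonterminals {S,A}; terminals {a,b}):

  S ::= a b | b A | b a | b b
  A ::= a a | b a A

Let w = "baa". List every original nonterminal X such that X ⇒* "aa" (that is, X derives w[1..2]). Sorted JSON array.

Convert to CNF:
  S -> T0 T1 | T1 A | T1 T0 | T1 T1
  A -> T0 T0 | T1 X2
  T0 -> a
  T1 -> b
  X2 -> T0 A

CYK fill, restricted to cells inside w[1..2]:
  [1..1]={T0}  "a"  orig:{}
  [2..2]={T0}  "a"  orig:{}
  [1..2]={A}  "aa"

Original NTs in T[1,2] deriving "aa": ["A"]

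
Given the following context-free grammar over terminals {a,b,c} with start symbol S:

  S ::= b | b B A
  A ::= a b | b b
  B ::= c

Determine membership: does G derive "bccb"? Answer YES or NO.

Convert to CNF:
  S -> T1 X2 | b
  A -> T0 T1 | T1 T1
  B -> c
  T0 -> a
  T1 -> b
  X2 -> B A

CYK table (by increasing span):
  cell(0,0) b: {S,T1}  orig:{S}
  cell(1,1) c: {B}
  cell(2,2) c: {B}
  cell(3,3) b: {S,T1}  orig:{S}
  cell(0,1) bc: ∅
  cell(1,2) cc: ∅
  cell(2,3) cb: ∅
  cell(0,2) bcc: ∅
  cell(1,3) ccb: ∅
  cell(0,3) bccb: ∅

S ∉ T[0,3] ⇒ NO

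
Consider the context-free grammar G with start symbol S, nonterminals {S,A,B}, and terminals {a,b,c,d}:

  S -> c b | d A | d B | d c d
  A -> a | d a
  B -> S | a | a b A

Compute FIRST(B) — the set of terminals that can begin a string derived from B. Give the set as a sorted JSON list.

FIRST sets, iterate to fixpoint:
[1]
  A via A→a: +{a}
  A via A→d a: +{d}
  B via B→a: +{a}
  S via S→c b: +{c}
  S via S→d A: +{d}
  FIRST(S)={c,d}  FIRST(A)={a,d}  FIRST(B)={a}
[2]
  B via B→S: +{c,d}
  FIRST(S)={c,d}  FIRST(A)={a,d}  FIRST(B)={a,c,d}
[3] — fixpoint
  FIRST(S)={c,d}  FIRST(A)={a,d}  FIRST(B)={a,c,d}

FIRST(B) = ["a", "c", "d"]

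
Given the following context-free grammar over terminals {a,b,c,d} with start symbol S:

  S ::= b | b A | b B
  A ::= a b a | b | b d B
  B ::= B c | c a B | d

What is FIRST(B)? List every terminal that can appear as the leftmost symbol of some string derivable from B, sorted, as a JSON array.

FIRST sets, iterate to fixpoint:
iter 1:
  A via A→a b a: +{a}
  A via A→b: +{b}
  B via B→c a B: +{c}
  B via B→d: +{d}
  S via S→b: +{b}
  FIRST(S)={b}  FIRST(A)={a,b}  FIRST(B)={c,d}
iter 2: — fixpoint
  FIRST(S)={b}  FIRST(A)={a,b}  FIRST(B)={c,d}

FIRST(B) = ["c", "d"]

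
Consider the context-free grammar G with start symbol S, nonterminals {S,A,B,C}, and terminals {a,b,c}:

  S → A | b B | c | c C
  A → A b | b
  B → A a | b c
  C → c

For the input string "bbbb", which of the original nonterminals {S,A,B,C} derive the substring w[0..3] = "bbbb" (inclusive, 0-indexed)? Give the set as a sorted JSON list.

CNF form of G:
  S -> A T0 | T0 B | T2 C | b | c
  A -> A T0 | b
  B -> A T1 | T0 T2
  C -> c
  T0 -> b
  T1 -> a
  T2 -> c

CYK table (by increasing span), restricted to cells inside w[0..3]:
  [0..0]={A,S,T0}  "b"  orig:{A,S}
  [1..1]={A,S,T0}  "b"  orig:{A,S}
  [2..2]={A,S,T0}  "b"  orig:{A,S}
  [3..3]={A,S,T0}  "b"  orig:{A,S}
  [0..1]={A,S}  "bb"
  [1..2]={A,S}  "bb"
  [2..3]={A,S}  "bb"
  [0..2]={A,S}  "bbb"
  [1..3]={A,S}  "bbb"
  [0..3]={A,S}  "bbbb"

Original NTs in T[0,3] deriving "bbbb": ["A", "S"]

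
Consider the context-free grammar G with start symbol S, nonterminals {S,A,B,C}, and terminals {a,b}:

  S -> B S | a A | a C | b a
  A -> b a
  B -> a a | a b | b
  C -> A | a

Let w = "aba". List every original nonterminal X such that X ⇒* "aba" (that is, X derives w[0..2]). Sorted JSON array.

CNF form of G:
  S -> B S | T0 T1 | T1 A | T1 C
  A -> T0 T1
  B -> T1 T0 | T1 T1 | b
  C -> T0 T1 | a
  T0 -> b
  T1 -> a

Fill CYK table bottom-up — only the sub-triangle for w[0..2]:
  T[0,0] 'a' = {C,T1}  orig:{C}
  T[1,1] 'b' = {B,T0}  orig:{B}
  T[2,2] 'a' = {C,T1}  orig:{C}
  T[0,1] 'ab' = {B}
  T[1,2] 'ba' = {A,C,S}
  T[0,2] 'aba' = {S}

Original NTs in T[0,2] deriving "aba": ["S"]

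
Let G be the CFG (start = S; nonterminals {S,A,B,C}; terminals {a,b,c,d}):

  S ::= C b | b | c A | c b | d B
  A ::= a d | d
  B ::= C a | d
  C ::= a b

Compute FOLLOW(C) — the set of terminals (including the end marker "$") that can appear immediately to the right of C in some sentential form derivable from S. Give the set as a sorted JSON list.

FIRST sets, iterate to fixpoint:
round 1:
  A via A→a d: +{a}
  A via A→d: +{d}
  B via B→d: +{d}
  C via C→a b: +{a}
  S via S→C b: +{a}
  S via S→b: +{b}
  S via S→c A: +{c}
  S via S→d B: +{d}
  FIRST[S]={a,b,c,d}  FIRST[A]={a,d}  FIRST[B]={d}  FIRST[C]={a}
round 2:
  B via B→C a: +{a}
  FIRST[S]={a,b,c,d}  FIRST[A]={a,d}  FIRST[B]={a,d}  FIRST[C]={a}
round 3: (stable)
  FIRST[S]={a,b,c,d}  FIRST[A]={a,d}  FIRST[B]={a,d}  FIRST[C]={a}

Compute FOLLOW by fixpoint:
initialize: $ ∈ FOLLOW(S)
iter 1:
  B→C a: FOLLOW(C) ⊇ FIRST(a) = {a}; new: +{a}
  S→C b: FOLLOW(C) ⊇ FIRST(b) = {b}; new: +{b}
  S→c A: FOLLOW(A) ⊇ FOLLOW(S) ⊇ {$}; new: +{$}
  S→d B: FOLLOW(B) ⊇ FOLLOW(S) ⊇ {$}; new: +{$}
  FOLLOW(S)={$}  FOLLOW(A)={$}  FOLLOW(B)={$}  FOLLOW(C)={a,b}
iter 2: (no change)
  FOLLOW(S)={$}  FOLLOW(A)={$}  FOLLOW(B)={$}  FOLLOW(C)={a,b}

FOLLOW(C) = ["a", "b"]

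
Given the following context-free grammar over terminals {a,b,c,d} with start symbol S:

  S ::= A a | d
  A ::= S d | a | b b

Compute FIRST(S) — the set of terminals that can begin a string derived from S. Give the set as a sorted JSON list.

FIRST iteration:
[1]
  A via A→a: +{a}
  A via A→b b: +{b}
  S via S→A a: +{a,b}
  S via S→d: +{d}
  FIRST(S)={a,b,d}  FIRST(A)={a,b}
[2]
  A via A→S d: +{d}
  FIRST(S)={a,b,d}  FIRST(A)={a,b,d}
[3] (no change)
  FIRST(S)={a,b,d}  FIRST(A)={a,b,d}

FIRST(S) = ["a", "b", "d"]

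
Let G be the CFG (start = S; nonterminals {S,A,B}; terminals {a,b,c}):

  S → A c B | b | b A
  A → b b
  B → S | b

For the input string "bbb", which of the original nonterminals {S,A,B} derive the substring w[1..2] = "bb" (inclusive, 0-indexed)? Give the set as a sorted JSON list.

CNF form of G:
  S -> A X3 | T0 A | b
  A -> T0 T0
  B -> A X2 | T0 A | b
  T0 -> b
  T1 -> c
  X2 -> T1 B
  X3 -> T1 B

CYK table (by increasing span), restricted to cells inside w[1..2]:
  cell(1,1) b: {B,S,T0}  orig:{B,S}
  cell(2,2) b: {B,S,T0}  orig:{B,S}
  cell(1,2) bb: {A}

Original NTs in T[1,2] deriving "bb": ["A"]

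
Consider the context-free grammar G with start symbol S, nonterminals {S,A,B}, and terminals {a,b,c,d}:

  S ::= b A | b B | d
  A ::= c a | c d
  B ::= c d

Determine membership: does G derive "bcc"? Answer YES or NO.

Convert to CNF:
  S -> T3 A | T3 B | d
  A -> T0 T1 | T0 T2
  B -> T0 T2
  T0 -> c
  T1 -> a
  T2 -> d
  T3 -> b

Fill CYK table bottom-up:
  T[0,0] 'b' = {T3}  orig:{}
  T[1,1] 'c' = {T0}  orig:{}
  T[2,2] 'c' = {T0}  orig:{}
  T[0,1] 'bc' = ∅
  T[1,2] 'cc' = ∅
  T[0,2] 'bcc' = ∅

S ∉ T[0,2] ⇒ NO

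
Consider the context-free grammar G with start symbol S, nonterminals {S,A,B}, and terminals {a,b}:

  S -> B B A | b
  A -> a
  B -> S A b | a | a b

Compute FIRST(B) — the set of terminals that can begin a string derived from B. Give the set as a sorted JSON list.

FIRST sets, iterate to fixpoint:
[1]
  A via A→a: +{a}
  B via B→a: +{a}
  S via S→B B A: +{a}
  S via S→b: +{b}
  FIRST(S)={a,b}  FIRST(A)={a}  FIRST(B)={a}
[2]
  B via B→S A b: +{b}
  FIRST(S)={a,b}  FIRST(A)={a}  FIRST(B)={a,b}
[3] done
  FIRST(S)={a,b}  FIRST(A)={a}  FIRST(B)={a,b}

FIRST(B) = ["a", "b"]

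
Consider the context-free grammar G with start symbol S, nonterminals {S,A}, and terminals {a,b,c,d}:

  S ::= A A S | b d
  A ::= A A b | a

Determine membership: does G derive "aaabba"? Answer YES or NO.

Convert to CNF:
  S -> A X3 | T0 T1
  A -> A X2 | a
  T0 -> b
  T1 -> d
  X2 -> A T0
  X3 -> A S

CYK fill:
  cell(0,0) a: {A}
  cell(1,1) a: {A}
  cell(2,2) a: {A}
  cell(3,3) b: {T0}  orig:{}
  cell(4,4) b: {T0}  orig:{}
  cell(5,5) a: {A}
  cell(0,1) aa: ∅
  cell(1,2) aa: ∅
  cell(2,3) ab: {X2}  orig:{}
  cell(3,4) bb: ∅
  cell(4,5) ba: ∅
  cell(0,2) aaa: ∅
  cell(1,3) aab: {A}
  cell(2,4) abb: ∅
  cell(3,5) bba: ∅
  cell(0,3) aaab: ∅
  cell(1,4) aabb: {X2}  orig:{}
  cell(2,5) abba: ∅
  cell(0,4) aaabb: {A}
  cell(1,5) aabba: ∅
  cell(0,5) aaabba: ∅

S ∉ T[0,5] ⇒ NO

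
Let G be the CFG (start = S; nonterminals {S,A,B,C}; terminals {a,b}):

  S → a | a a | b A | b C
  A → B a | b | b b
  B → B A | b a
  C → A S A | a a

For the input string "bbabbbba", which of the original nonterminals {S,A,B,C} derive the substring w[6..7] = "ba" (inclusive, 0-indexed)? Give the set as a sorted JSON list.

Convert to CNF:
  S -> T0 T0 | T1 A | T1 C | a
  A -> B T0 | T1 T1 | b
  B -> B A | T1 T0
  C -> A X2 | T0 T0
  T0 -> a
  T1 -> b
  X2 -> S A

CYK fill (cells [i..j] with 6 ≤ i ≤ j ≤ 7 only):
  [6..6]={A,T1}  "b"  orig:{A}
  [7..7]={S,T0}  "a"  orig:{S}
  [6..7]={B}  "ba"

Original NTs in T[6,7] deriving "ba": ["B"]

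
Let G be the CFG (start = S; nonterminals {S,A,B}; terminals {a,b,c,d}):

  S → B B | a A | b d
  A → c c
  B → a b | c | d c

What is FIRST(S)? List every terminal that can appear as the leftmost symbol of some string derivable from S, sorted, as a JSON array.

FIRST sets, iterate to fixpoint:
[1]
  A via A→c c: +{c}
  B via B→a b: +{a}
  B via B→c: +{c}
  B via B→d c: +{d}
  S via S→B B: +{a,c,d}
  S via S→b d: +{b}
  FIRST(S)={a,b,c,d}  FIRST(A)={c}  FIRST(B)={a,c,d}
[2] (no change)
  FIRST(S)={a,b,c,d}  FIRST(A)={c}  FIRST(B)={a,c,d}

FIRST(S) = ["a", "b", "c", "d"]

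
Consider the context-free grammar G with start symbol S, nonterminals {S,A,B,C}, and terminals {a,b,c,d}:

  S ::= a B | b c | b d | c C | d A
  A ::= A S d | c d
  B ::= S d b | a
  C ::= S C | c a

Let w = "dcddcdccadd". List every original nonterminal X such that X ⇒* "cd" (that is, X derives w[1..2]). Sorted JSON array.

Convert to CNF:
  S -> T0 A | T1 C | T2 T0 | T2 T1 | T3 B
  A -> A X4 | T1 T0
  B -> S X5 | a
  C -> S C | T1 T3
  T0 -> d
  T1 -> c
  T2 -> b
  T3 -> a
  X4 -> S T0
  X5 -> T0 T2

CYK table (by increasing span), restricted to cells inside w[1..2]:
  cell(1,1) c: {T1}  orig:{}
  cell(2,2) d: {T0}  orig:{}
  cell(1,2) cd: {A}

Original NTs in T[1,2] deriving "cd": ["A"]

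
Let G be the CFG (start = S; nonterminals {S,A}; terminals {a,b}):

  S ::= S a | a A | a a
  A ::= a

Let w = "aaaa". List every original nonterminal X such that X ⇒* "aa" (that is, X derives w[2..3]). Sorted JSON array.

CNF form of G:
  S -> S T0 | T0 A | T0 T0
  A -> a
  T0 -> a

Fill CYK table bottom-up — only the sub-triangle for w[2..3]:
  [2..2]={A,T0}  "a"  orig:{A}
  [3..3]={A,T0}  "a"  orig:{A}
  [2..3]={S}  "aa"

Original NTs in T[2,3] deriving "aa": ["S"]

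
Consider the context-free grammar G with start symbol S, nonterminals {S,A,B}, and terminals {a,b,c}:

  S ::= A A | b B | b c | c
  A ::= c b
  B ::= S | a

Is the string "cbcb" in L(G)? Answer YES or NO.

Convert to CNF:
  S -> A A | T1 B | T1 T0 | c
  A -> T0 T1
  B -> A A | T1 B | T1 T0 | a | c
  T0 -> c
  T1 -> b

CYK fill:
  [0..0]={B,S,T0}  "c"  orig:{B,S}
  [1..1]={T1}  "b"  orig:{}
  [2..2]={B,S,T0}  "c"  orig:{B,S}
  [3..3]={T1}  "b"  orig:{}
  [0..1]={A}  "cb"
  [1..2]={B,S}  "bc"
  [2..3]={A}  "cb"
  [0..2]=∅  "cbc"
  [1..3]=∅  "bcb"
  [0..3]={B,S}  "cbcb"

S ∈ T[0,3] ⇒ YES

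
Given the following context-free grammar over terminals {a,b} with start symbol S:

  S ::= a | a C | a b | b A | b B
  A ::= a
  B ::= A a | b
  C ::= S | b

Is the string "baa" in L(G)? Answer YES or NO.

CNF form of G:
  S -> T0 C | T0 T1 | T1 A | T1 B | a
  A -> a
  B -> A T0 | b
  C -> T0 C | T0 T1 | T1 A | T1 B | a | b
  T0 -> a
  T1 -> b

CYK table (by increasing span):
  cell(0,0) b: {B,C,T1}  orig:{B,C}
  cell(1,1) a: {A,C,S,T0}  orig:{A,C,S}
  cell(2,2) a: {A,C,S,T0}  orig:{A,C,S}
  cell(0,1) ba: {C,S}
  cell(1,2) aa: {B,C,S}
  cell(0,2) baa: {C,S}

S ∈ T[0,2] ⇒ YES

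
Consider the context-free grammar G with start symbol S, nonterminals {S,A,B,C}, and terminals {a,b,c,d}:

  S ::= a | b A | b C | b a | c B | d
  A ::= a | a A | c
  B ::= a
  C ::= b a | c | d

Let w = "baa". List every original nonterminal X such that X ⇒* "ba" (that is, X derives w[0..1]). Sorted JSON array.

CNF form of G:
  S -> T1 A | T1 C | T1 T0 | T2 B | a | d
  A -> T0 A | a | c
  B -> a
  C -> T1 T0 | c | d
  T0 -> a
  T1 -> b
  T2 -> c

CYK fill (cells [i..j] with 0 ≤ i ≤ j ≤ 1 only):
  cell(0,0) b: {T1}  orig:{}
  cell(1,1) a: {A,B,S,T0}  orig:{A,B,S}
  cell(0,1) ba: {C,S}

Original NTs in T[0,1] deriving "ba": ["C", "S"]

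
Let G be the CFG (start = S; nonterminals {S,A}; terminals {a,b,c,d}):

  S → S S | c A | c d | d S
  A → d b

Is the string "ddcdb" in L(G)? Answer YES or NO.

Convert to CNF:
  S -> S S | T0 S | T2 A | T2 T0
  A -> T0 T1
  T0 -> d
  T1 -> b
  T2 -> c

Fill CYK table bottom-up:
  cell(0,0) d: {T0}  orig:{}
  cell(1,1) d: {T0}  orig:{}
  cell(2,2) c: {T2}  orig:{}
  cell(3,3) d: {T0}  orig:{}
  cell(4,4) b: {T1}  orig:{}
  cell(0,1) dd: ∅
  cell(1,2) dc: ∅
  cell(2,3) cd: {S}
  cell(3,4) db: {A}
  cell(0,2) ddc: ∅
  cell(1,3) dcd: {S}
  cell(2,4) cdb: {S}
  cell(0,3) ddcd: {S}
  cell(1,4) dcdb: {S}
  cell(0,4) ddcdb: {S}

S ∈ T[0,4] ⇒ YES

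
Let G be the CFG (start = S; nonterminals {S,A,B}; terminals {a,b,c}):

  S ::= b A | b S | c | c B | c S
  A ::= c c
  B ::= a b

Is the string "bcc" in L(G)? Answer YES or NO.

CNF form of G:
  S -> T0 B | T0 S | T2 A | T2 S | c
  A -> T0 T0
  B -> T1 T2
  T0 -> c
  T1 -> a
  T2 -> b

Fill CYK table bottom-up:
  cell(0,0) b: {T2}  orig:{}
  cell(1,1) c: {S,T0}  orig:{S}
  cell(2,2) c: {S,T0}  orig:{S}
  cell(0,1) bc: {S}
  cell(1,2) cc: {A,S}
  cell(0,2) bcc: {S}

S ∈ T[0,2] ⇒ YES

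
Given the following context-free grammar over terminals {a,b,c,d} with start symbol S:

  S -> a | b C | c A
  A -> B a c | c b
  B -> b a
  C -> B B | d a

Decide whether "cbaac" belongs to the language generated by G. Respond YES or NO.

CNF form of G:
  S -> T1 A | T2 C | a
  A -> B X4 | T1 T2
  B -> T2 T0
  C -> B B | T3 T0
  T0 -> a
  T1 -> c
  T2 -> b
  T3 -> d
  X4 -> T0 T1

Fill CYK table bottom-up:
  T[0,0] 'c' = {T1}  orig:{}
  T[1,1] 'b' = {T2}  orig:{}
  T[2,2] 'a' = {S,T0}  orig:{S}
  T[3,3] 'a' = {S,T0}  orig:{S}
  T[4,4] 'c' = {T1}  orig:{}
  T[0,1] 'cb' = {A}
  T[1,2] 'ba' = {B}
  T[2,3] 'aa' = ∅
  T[3,4] 'ac' = {X4}  orig:{}
  T[0,2] 'cba' = ∅
  T[1,3] 'baa' = ∅
  T[2,4] 'aac' = ∅
  T[0,3] 'cbaa' = ∅
  T[1,4] 'baac' = {A}
  T[0,4] 'cbaac' = {S}

S ∈ T[0,4] ⇒ YES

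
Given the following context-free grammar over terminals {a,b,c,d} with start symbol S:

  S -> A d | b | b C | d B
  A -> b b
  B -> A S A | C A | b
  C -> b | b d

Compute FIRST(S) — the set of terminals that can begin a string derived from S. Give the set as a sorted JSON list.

FIRST iteration:
round 1:
  A via A→b b: +{b}
  B via B→A S A: +{b}
  C via C→b: +{b}
  S via S→A d: +{b}
  S via S→d B: +{d}
  S: {b,d}  A: {b}  B: {b}  C: {b}
round 2: (stable)
  S: {b,d}  A: {b}  B: {b}  C: {b}

FIRST(S) = ["b", "d"]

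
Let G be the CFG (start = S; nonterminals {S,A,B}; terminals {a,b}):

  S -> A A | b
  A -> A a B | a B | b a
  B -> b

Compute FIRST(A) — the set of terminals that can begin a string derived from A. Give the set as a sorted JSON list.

Compute FIRST by fixpoint:
round 1:
  A via A→a B: +{a}
  A via A→b a: +{b}
  B via B→b: +{b}
  S via S→A A: +{a,b}
  FIRST[S]={a,b}  FIRST[A]={a,b}  FIRST[B]={b}
round 2: (stable)
  FIRST[S]={a,b}  FIRST[A]={a,b}  FIRST[B]={b}

FIRST(A) = ["a", "b"]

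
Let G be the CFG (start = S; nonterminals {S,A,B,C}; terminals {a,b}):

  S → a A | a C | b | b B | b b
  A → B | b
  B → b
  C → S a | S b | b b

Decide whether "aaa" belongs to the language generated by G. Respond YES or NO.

Convert to CNF:
  S -> T0 A | T0 C | T1 B | T1 T1 | b
  A -> b
  B -> b
  C -> S T0 | S T1 | T1 T1
  T0 -> a
  T1 -> b

CYK fill:
  T[0,0] 'a' = {T0}  orig:{}
  T[1,1] 'a' = {T0}  orig:{}
  T[2,2] 'a' = {T0}  orig:{}
  T[0,1] 'aa' = ∅
  T[1,2] 'aa' = ∅
  T[0,2] 'aaa' = ∅

S ∉ T[0,2] ⇒ NO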